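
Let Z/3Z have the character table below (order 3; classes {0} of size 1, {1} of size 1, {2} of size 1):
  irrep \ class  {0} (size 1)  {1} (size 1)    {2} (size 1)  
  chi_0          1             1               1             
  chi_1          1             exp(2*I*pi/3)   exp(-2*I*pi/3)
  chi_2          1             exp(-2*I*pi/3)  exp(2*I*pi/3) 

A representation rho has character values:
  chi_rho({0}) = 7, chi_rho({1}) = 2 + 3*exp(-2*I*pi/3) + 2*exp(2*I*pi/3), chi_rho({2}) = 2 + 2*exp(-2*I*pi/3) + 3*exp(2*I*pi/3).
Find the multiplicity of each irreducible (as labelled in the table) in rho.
Multiplicities: chi_0: 2, chi_1: 2, chi_2: 3.

Derivation: Use <chi_rho, chi> = (1/|G|) sum_C |C| * chi_rho(C) * conj(chi(C)) with |G| = 3 for each irreducible chi in the table:
  <chi_rho, chi_0> = (1/3)[1*(7)*conj(1) + 1*(2 + 3*exp(-2*I*pi/3) + 2*exp(2*I*pi/3))*conj(1) + 1*(2 + 2*exp(-2*I*pi/3) + 3*exp(2*I*pi/3))*conj(1)]
      = (1/3)[(7) + (2 + 3*exp(-2*I*pi/3) + 2*exp(2*I*pi/3)) + (2 + 2*exp(-2*I*pi/3) + 3*exp(2*I*pi/3))] = 6/3 = 2
  <chi_rho, chi_1> = (1/3)[1*(7)*conj(1) + 1*(2 + 3*exp(-2*I*pi/3) + 2*exp(2*I*pi/3))*conj(exp(2*I*pi/3)) + 1*(2 + 2*exp(-2*I*pi/3) + 3*exp(2*I*pi/3))*conj(exp(-2*I*pi/3))]
      = (1/3)[(7) + (2 + 2*exp(-2*I*pi/3) + 3*exp(2*I*pi/3)) + (2 + 3*exp(-2*I*pi/3) + 2*exp(2*I*pi/3))] = 6/3 = 2
  <chi_rho, chi_2> = (1/3)[1*(7)*conj(1) + 1*(2 + 3*exp(-2*I*pi/3) + 2*exp(2*I*pi/3))*conj(exp(-2*I*pi/3)) + 1*(2 + 2*exp(-2*I*pi/3) + 3*exp(2*I*pi/3))*conj(exp(2*I*pi/3))]
      = (1/3)[(7) + (1) + (1)] = 9/3 = 3
(Exp terms are combined using exp(i*s)*conj(exp(i*t)) = exp(i*(s-t)), and sums of them are collapsed using the identity that for every m > 1 the m distinct m-th roots of unity sum to 0, e.g. 1 + exp(2*I*pi/3) + exp(-2*I*pi/3) = 0.)
Dimension check: dim(rho) = sum (mult * dim) = 2*1 + 2*1 + 3*1 = 7 = chi_rho(e) = 7.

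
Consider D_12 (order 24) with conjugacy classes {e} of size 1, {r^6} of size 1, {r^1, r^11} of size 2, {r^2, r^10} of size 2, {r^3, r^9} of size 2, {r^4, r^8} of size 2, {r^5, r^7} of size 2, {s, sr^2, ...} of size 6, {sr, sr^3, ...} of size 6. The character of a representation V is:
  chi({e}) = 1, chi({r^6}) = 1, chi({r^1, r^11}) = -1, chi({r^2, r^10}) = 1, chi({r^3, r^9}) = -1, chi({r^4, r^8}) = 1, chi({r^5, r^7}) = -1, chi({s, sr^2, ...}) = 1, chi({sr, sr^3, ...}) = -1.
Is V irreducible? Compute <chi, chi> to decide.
Irreducible: <chi, chi> = 1.

Why: <chi, chi> = (1/|G|) sum_C |C| * |chi(C)|^2 = (1/24)[1*|1|^2 + 1*|1|^2 + 2*|-1|^2 + 2*|1|^2 + 2*|-1|^2 + 2*|1|^2 + 2*|-1|^2 + 6*|1|^2 + 6*|-1|^2]
  = (1/24)[(1) + (1) + (2) + (2) + (2) + (2) + (2) + (6) + (6)] = 24/24 = 1.
A character is irreducible iff <chi, chi> = 1, so this representation is irreducible.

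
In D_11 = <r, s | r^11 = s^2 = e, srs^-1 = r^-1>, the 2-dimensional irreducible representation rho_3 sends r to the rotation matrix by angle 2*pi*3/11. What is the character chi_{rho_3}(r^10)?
chi_{rho_3}(r^10) = 2*cos(2*pi*3*10/11) = -2*cos(5*pi/11)

Solution. rho_3(r^10) is rotation by angle 2*pi*3*10/11, whose trace is 2*cos(2*pi*3*10/11) = -2*cos(5*pi/11).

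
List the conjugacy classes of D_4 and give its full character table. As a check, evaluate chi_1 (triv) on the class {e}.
Conjugacy classes: {e} of size 1, {r^2} of size 1, {r^1, r^3} of size 2, {s, sr^2, ...} of size 2, {sr, sr^3, ...} of size 2.
Character table:
  irrep \ class              {e} (size 1)  {r^2} (size 1)  {r^1, r^3} (size 2)  {s, sr^2, ...} (size 2)  {sr, sr^3, ...} (size 2)
  chi_1 (triv)               1             1               1                    1                        1                       
  chi_2 (sign: r->1, s->-1)  1             1               1                    -1                       -1                      
  chi_3 (r->-1, s->1)        1             1               -1                   1                        -1                      
  chi_4 (r->-1, s->-1)       1             1               -1                   -1                       1                       
  chi_5 (2d, j=1)            2             -2              0                    0                        0                       

Spot check: chi_1 (triv) on {e} = 1.

Working: D_4 has order 2*4 = 8 with 5 conjugacy classes, hence 5 irreducibles. Sum of squared dims 1 + 1 + 1 + 1 + 4 = 8 = |G|. Linear characters come from the abelianisation; the 2-dimensional irreps have character r^k -> 2*cos(2*pi*j*k/4), reflections -> 0.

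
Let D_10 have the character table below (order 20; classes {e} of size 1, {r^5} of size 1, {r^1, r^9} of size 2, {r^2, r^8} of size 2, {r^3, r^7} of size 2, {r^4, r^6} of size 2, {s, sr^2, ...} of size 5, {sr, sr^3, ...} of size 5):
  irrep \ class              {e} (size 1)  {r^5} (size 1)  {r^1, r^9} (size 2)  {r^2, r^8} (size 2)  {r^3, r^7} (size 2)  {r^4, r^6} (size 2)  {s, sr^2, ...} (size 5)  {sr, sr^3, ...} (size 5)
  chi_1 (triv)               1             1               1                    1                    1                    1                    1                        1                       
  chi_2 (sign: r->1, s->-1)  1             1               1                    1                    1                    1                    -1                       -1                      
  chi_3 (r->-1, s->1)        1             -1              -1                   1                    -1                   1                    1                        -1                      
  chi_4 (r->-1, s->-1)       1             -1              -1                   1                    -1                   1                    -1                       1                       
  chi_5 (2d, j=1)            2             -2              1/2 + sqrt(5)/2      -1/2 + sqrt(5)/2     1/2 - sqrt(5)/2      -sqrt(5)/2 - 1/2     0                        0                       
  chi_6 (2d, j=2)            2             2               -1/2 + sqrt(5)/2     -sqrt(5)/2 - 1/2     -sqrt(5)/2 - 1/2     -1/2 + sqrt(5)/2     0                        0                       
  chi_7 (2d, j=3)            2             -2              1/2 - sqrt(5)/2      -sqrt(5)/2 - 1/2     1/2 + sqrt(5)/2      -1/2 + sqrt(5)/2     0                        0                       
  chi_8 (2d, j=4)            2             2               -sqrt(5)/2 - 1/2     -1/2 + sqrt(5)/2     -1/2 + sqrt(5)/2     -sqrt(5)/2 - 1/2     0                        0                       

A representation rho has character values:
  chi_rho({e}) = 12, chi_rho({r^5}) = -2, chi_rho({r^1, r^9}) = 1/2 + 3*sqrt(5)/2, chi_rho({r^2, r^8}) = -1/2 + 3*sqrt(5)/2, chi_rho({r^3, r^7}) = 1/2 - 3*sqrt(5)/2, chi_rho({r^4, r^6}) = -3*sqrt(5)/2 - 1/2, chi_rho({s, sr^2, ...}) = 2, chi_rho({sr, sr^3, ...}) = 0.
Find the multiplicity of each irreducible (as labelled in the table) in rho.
Multiplicities: chi_1: 1, chi_2: 0, chi_3: 1, chi_4: 0, chi_5: 3, chi_6: 1, chi_7: 0, chi_8: 1.

Derivation: Use <chi_rho, chi> = (1/|G|) sum_C |C| * chi_rho(C) * conj(chi(C)) with |G| = 20 for each irreducible chi in the table:
  <chi_rho, chi_1> = (1/20)[1*(12)*conj(1) + 1*(-2)*conj(1) + 2*(1/2 + 3*sqrt(5)/2)*conj(1) + 2*(-1/2 + 3*sqrt(5)/2)*conj(1) + 2*(1/2 - 3*sqrt(5)/2)*conj(1) + 2*(-3*sqrt(5)/2 - 1/2)*conj(1) + 5*(2)*conj(1) + 5*(0)*conj(1)]
      = (1/20)[(12) + (-2) + (1 + 3*sqrt(5)) + (-1 + 3*sqrt(5)) + (1 - 3*sqrt(5)) + (-3*sqrt(5) - 1) + (10) + (0)] = 20/20 = 1
  <chi_rho, chi_2> = (1/20)[1*(12)*conj(1) + 1*(-2)*conj(1) + 2*(1/2 + 3*sqrt(5)/2)*conj(1) + 2*(-1/2 + 3*sqrt(5)/2)*conj(1) + 2*(1/2 - 3*sqrt(5)/2)*conj(1) + 2*(-3*sqrt(5)/2 - 1/2)*conj(1) + 5*(2)*conj(-1) + 5*(0)*conj(-1)]
      = (1/20)[(12) + (-2) + (1 + 3*sqrt(5)) + (-1 + 3*sqrt(5)) + (1 - 3*sqrt(5)) + (-3*sqrt(5) - 1) + (-10) + (0)] = 0/20 = 0
  <chi_rho, chi_3> = (1/20)[1*(12)*conj(1) + 1*(-2)*conj(-1) + 2*(1/2 + 3*sqrt(5)/2)*conj(-1) + 2*(-1/2 + 3*sqrt(5)/2)*conj(1) + 2*(1/2 - 3*sqrt(5)/2)*conj(-1) + 2*(-3*sqrt(5)/2 - 1/2)*conj(1) + 5*(2)*conj(1) + 5*(0)*conj(-1)]
      = (1/20)[(12) + (2) + (-3*sqrt(5) - 1) + (-1 + 3*sqrt(5)) + (-1 + 3*sqrt(5)) + (-3*sqrt(5) - 1) + (10) + (0)] = 20/20 = 1
  <chi_rho, chi_4> = (1/20)[1*(12)*conj(1) + 1*(-2)*conj(-1) + 2*(1/2 + 3*sqrt(5)/2)*conj(-1) + 2*(-1/2 + 3*sqrt(5)/2)*conj(1) + 2*(1/2 - 3*sqrt(5)/2)*conj(-1) + 2*(-3*sqrt(5)/2 - 1/2)*conj(1) + 5*(2)*conj(-1) + 5*(0)*conj(1)]
      = (1/20)[(12) + (2) + (-3*sqrt(5) - 1) + (-1 + 3*sqrt(5)) + (-1 + 3*sqrt(5)) + (-3*sqrt(5) - 1) + (-10) + (0)] = 0/20 = 0
  <chi_rho, chi_5> = (1/20)[1*(12)*conj(2) + 1*(-2)*conj(-2) + 2*(1/2 + 3*sqrt(5)/2)*conj(1/2 + sqrt(5)/2) + 2*(-1/2 + 3*sqrt(5)/2)*conj(-1/2 + sqrt(5)/2) + 2*(1/2 - 3*sqrt(5)/2)*conj(1/2 - sqrt(5)/2) + 2*(-3*sqrt(5)/2 - 1/2)*conj(-sqrt(5)/2 - 1/2) + 5*(2)*conj(0) + 5*(0)*conj(0)]
      = (1/20)[(24) + (4) + (2*sqrt(5) + 8) + (8 - 2*sqrt(5)) + (8 - 2*sqrt(5)) + (2*sqrt(5) + 8) + (0) + (0)] = 60/20 = 3
  <chi_rho, chi_6> = (1/20)[1*(12)*conj(2) + 1*(-2)*conj(2) + 2*(1/2 + 3*sqrt(5)/2)*conj(-1/2 + sqrt(5)/2) + 2*(-1/2 + 3*sqrt(5)/2)*conj(-sqrt(5)/2 - 1/2) + 2*(1/2 - 3*sqrt(5)/2)*conj(-sqrt(5)/2 - 1/2) + 2*(-3*sqrt(5)/2 - 1/2)*conj(-1/2 + sqrt(5)/2) + 5*(2)*conj(0) + 5*(0)*conj(0)]
      = (1/20)[(24) + (-4) + (7 - sqrt(5)) + (-7 - sqrt(5)) + (sqrt(5) + 7) + (-7 + sqrt(5)) + (0) + (0)] = 20/20 = 1
  <chi_rho, chi_7> = (1/20)[1*(12)*conj(2) + 1*(-2)*conj(-2) + 2*(1/2 + 3*sqrt(5)/2)*conj(1/2 - sqrt(5)/2) + 2*(-1/2 + 3*sqrt(5)/2)*conj(-sqrt(5)/2 - 1/2) + 2*(1/2 - 3*sqrt(5)/2)*conj(1/2 + sqrt(5)/2) + 2*(-3*sqrt(5)/2 - 1/2)*conj(-1/2 + sqrt(5)/2) + 5*(2)*conj(0) + 5*(0)*conj(0)]
      = (1/20)[(24) + (4) + (-7 + sqrt(5)) + (-7 - sqrt(5)) + (-7 - sqrt(5)) + (-7 + sqrt(5)) + (0) + (0)] = 0/20 = 0
  <chi_rho, chi_8> = (1/20)[1*(12)*conj(2) + 1*(-2)*conj(2) + 2*(1/2 + 3*sqrt(5)/2)*conj(-sqrt(5)/2 - 1/2) + 2*(-1/2 + 3*sqrt(5)/2)*conj(-1/2 + sqrt(5)/2) + 2*(1/2 - 3*sqrt(5)/2)*conj(-1/2 + sqrt(5)/2) + 2*(-3*sqrt(5)/2 - 1/2)*conj(-sqrt(5)/2 - 1/2) + 5*(2)*conj(0) + 5*(0)*conj(0)]
      = (1/20)[(24) + (-4) + (-8 - 2*sqrt(5)) + (8 - 2*sqrt(5)) + (-8 + 2*sqrt(5)) + (2*sqrt(5) + 8) + (0) + (0)] = 20/20 = 1
Dimension check: dim(rho) = sum (mult * dim) = 1*1 + 0*1 + 1*1 + 0*1 + 3*2 + 1*2 + 0*2 + 1*2 = 12 = chi_rho(e) = 12.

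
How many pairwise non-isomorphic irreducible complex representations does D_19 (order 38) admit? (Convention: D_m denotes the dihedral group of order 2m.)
11

Why: The number of irreducible complex representations of a finite group equals its number of conjugacy classes. D_19 has 11 conjugacy classes ((n+3)/2 for n odd), so D_19 (order 38) has exactly 11 irreducible complex representations.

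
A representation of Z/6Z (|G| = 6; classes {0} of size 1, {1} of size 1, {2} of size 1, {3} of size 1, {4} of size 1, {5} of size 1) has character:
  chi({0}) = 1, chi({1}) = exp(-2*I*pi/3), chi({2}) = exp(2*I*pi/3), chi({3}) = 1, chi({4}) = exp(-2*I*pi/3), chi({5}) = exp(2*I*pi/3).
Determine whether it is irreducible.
Irreducible: <chi, chi> = 1.

Details: <chi, chi> = (1/|G|) sum_C |C| * |chi(C)|^2 = (1/6)[1*|1|^2 + 1*|exp(-2*I*pi/3)|^2 + 1*|exp(2*I*pi/3)|^2 + 1*|1|^2 + 1*|exp(-2*I*pi/3)|^2 + 1*|exp(2*I*pi/3)|^2]
  = (1/6)[(1) + (1) + (1) + (1) + (1) + (1)] = 6/6 = 1.
(Exp terms are combined using exp(i*s)*conj(exp(i*t)) = exp(i*(s-t)), and sums of them are collapsed using the identity that for every m > 1 the m distinct m-th roots of unity sum to 0, e.g. 1 + exp(2*I*pi/3) + exp(-2*I*pi/3) = 0.)
A character is irreducible iff <chi, chi> = 1, so this representation is irreducible.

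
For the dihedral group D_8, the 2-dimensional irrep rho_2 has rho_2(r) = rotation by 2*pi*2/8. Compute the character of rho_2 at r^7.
chi_{rho_2}(r^7) = 2*cos(2*pi*2*7/8) = 0

Derivation: rho_2(r^7) is rotation by angle 2*pi*2*7/8, whose trace is 2*cos(2*pi*2*7/8) = 0.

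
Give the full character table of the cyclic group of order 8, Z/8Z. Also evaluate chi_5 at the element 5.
Character table of Z/8Z (irreps indexed chi_0,...,chi_7 with chi_k(m) = zeta_8^(k*m), zeta_8 = exp(2*pi*i/8)):
  irrep \ class  {0} (size 1)  {1} (size 1)    {2} (size 1)  {3} (size 1)    {4} (size 1)  {5} (size 1)    {6} (size 1)  {7} (size 1)  
  chi_0          1             1               1             1               1             1               1             1             
  chi_1          1             exp(I*pi/4)     I             exp(3*I*pi/4)   -1            exp(-3*I*pi/4)  -I            exp(-I*pi/4)  
  chi_2          1             I               -1            -I              1             I               -1            -I            
  chi_3          1             exp(3*I*pi/4)   -I            exp(I*pi/4)     -1            exp(-I*pi/4)    I             exp(-3*I*pi/4)
  chi_4          1             -1              1             -1              1             -1              1             -1            
  chi_5          1             exp(-3*I*pi/4)  I             exp(-I*pi/4)    -1            exp(I*pi/4)     -I            exp(3*I*pi/4) 
  chi_6          1             -I              -1            I               1             -I              -1            I             
  chi_7          1             exp(-I*pi/4)    -I            exp(-3*I*pi/4)  -1            exp(3*I*pi/4)   I             exp(I*pi/4)   

Spot check: chi_5(5) = zeta_8^(5*5) = zeta_8^25 = exp(I*pi/4).

Working: Z/8Z is abelian, so all 8 irreducible complex representations are 1-dimensional. They are given by chi_k(m) = zeta_8^(k*m) for k = 0,...,7. Row orthogonality: sum_m chi_k(m) conj(chi_l(m)) = 8 * [k = l].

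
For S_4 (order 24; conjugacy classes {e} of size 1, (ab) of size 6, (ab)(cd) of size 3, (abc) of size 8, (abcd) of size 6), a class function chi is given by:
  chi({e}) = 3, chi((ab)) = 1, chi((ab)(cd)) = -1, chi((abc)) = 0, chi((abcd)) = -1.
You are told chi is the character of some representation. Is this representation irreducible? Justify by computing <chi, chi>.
Irreducible: <chi, chi> = 1.

Working: <chi, chi> = (1/|G|) sum_C |C| * |chi(C)|^2 = (1/24)[1*|3|^2 + 6*|1|^2 + 3*|-1|^2 + 8*|0|^2 + 6*|-1|^2]
  = (1/24)[(9) + (6) + (3) + (0) + (6)] = 24/24 = 1.
A character is irreducible iff <chi, chi> = 1, so this representation is irreducible.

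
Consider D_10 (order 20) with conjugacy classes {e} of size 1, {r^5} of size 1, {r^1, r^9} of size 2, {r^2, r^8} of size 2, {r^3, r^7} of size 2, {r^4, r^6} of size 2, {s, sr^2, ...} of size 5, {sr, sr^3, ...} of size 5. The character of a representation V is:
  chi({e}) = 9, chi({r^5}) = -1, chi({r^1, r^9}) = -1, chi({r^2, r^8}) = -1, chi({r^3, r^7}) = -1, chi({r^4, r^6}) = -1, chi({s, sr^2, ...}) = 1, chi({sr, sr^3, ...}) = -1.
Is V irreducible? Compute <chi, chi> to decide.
Not irreducible (reducible): <chi, chi> = 5 > 1.

Solution. <chi, chi> = (1/|G|) sum_C |C| * |chi(C)|^2 = (1/20)[1*|9|^2 + 1*|-1|^2 + 2*|-1|^2 + 2*|-1|^2 + 2*|-1|^2 + 2*|-1|^2 + 5*|1|^2 + 5*|-1|^2]
  = (1/20)[(81) + (1) + (2) + (2) + (2) + (2) + (5) + (5)] = 100/20 = 5.
A character is irreducible iff <chi, chi> = 1, so this representation is reducible.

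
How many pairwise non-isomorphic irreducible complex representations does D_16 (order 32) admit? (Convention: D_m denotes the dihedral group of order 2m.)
11

Derivation: The number of irreducible complex representations of a finite group equals its number of conjugacy classes. D_16 has 11 conjugacy classes (n/2 + 3 for n even), so D_16 (order 32) has exactly 11 irreducible complex representations.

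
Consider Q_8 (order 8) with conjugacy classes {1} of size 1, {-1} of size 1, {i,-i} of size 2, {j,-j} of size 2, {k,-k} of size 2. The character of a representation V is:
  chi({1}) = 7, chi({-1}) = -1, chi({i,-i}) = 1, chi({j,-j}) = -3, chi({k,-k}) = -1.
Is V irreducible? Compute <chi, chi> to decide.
Not irreducible (reducible): <chi, chi> = 9 > 1.

Justification: <chi, chi> = (1/|G|) sum_C |C| * |chi(C)|^2 = (1/8)[1*|7|^2 + 1*|-1|^2 + 2*|1|^2 + 2*|-3|^2 + 2*|-1|^2]
  = (1/8)[(49) + (1) + (2) + (18) + (2)] = 72/8 = 9.
A character is irreducible iff <chi, chi> = 1, so this representation is reducible.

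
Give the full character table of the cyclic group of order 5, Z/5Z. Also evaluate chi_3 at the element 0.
Character table of Z/5Z (irreps indexed chi_0,...,chi_4 with chi_k(m) = zeta_5^(k*m), zeta_5 = exp(2*pi*i/5)):
  irrep \ class  {0} (size 1)  {1} (size 1)    {2} (size 1)    {3} (size 1)    {4} (size 1)  
  chi_0          1             1               1               1               1             
  chi_1          1             exp(2*I*pi/5)   exp(4*I*pi/5)   exp(-4*I*pi/5)  exp(-2*I*pi/5)
  chi_2          1             exp(4*I*pi/5)   exp(-2*I*pi/5)  exp(2*I*pi/5)   exp(-4*I*pi/5)
  chi_3          1             exp(-4*I*pi/5)  exp(2*I*pi/5)   exp(-2*I*pi/5)  exp(4*I*pi/5) 
  chi_4          1             exp(-2*I*pi/5)  exp(-4*I*pi/5)  exp(4*I*pi/5)   exp(2*I*pi/5) 

Spot check: chi_3(0) = zeta_5^(3*0) = zeta_5^0 = 1.

Derivation: Z/5Z is abelian, so all 5 irreducible complex representations are 1-dimensional. They are given by chi_k(m) = zeta_5^(k*m) for k = 0,...,4. Row orthogonality: sum_m chi_k(m) conj(chi_l(m)) = 5 * [k = l].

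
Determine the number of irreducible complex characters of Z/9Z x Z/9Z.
81

Derivation: The number of irreducible complex representations of a finite group equals its number of conjugacy classes. Z/9Z x Z/9Z is abelian of order 81, so every element is its own conjugacy class: 81 classes, so Z/9Z x Z/9Z (order 81) has exactly 81 irreducible complex representations.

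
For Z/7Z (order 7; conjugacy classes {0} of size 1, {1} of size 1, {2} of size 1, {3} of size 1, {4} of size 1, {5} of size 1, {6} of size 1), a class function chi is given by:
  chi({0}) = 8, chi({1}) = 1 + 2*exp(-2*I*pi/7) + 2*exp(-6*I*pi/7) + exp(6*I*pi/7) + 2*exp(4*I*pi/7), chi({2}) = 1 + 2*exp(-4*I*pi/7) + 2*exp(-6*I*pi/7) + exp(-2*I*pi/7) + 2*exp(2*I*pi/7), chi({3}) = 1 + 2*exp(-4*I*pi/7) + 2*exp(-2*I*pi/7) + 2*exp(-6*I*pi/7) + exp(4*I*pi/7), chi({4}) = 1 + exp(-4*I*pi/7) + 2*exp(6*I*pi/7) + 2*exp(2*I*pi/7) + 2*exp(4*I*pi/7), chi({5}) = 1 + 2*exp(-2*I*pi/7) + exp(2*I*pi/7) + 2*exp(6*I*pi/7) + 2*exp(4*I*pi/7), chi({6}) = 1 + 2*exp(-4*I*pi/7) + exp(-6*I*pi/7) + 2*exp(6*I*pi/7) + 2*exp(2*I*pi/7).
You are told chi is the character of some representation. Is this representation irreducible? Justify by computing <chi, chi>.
Not irreducible (reducible): <chi, chi> = 14 > 1.

Why: <chi, chi> = (1/|G|) sum_C |C| * |chi(C)|^2 = (1/7)[1*|8|^2 + 1*|1 + 2*exp(-2*I*pi/7) + 2*exp(-6*I*pi/7) + exp(6*I*pi/7) + 2*exp(4*I*pi/7)|^2 + 1*|1 + 2*exp(-4*I*pi/7) + 2*exp(-6*I*pi/7) + exp(-2*I*pi/7) + 2*exp(2*I*pi/7)|^2 + 1*|1 + 2*exp(-4*I*pi/7) + 2*exp(-2*I*pi/7) + 2*exp(-6*I*pi/7) + exp(4*I*pi/7)|^2 + 1*|1 + exp(-4*I*pi/7) + 2*exp(6*I*pi/7) + 2*exp(2*I*pi/7) + 2*exp(4*I*pi/7)|^2 + 1*|1 + 2*exp(-2*I*pi/7) + exp(2*I*pi/7) + 2*exp(6*I*pi/7) + 2*exp(4*I*pi/7)|^2 + 1*|1 + 2*exp(-4*I*pi/7) + exp(-6*I*pi/7) + 2*exp(6*I*pi/7) + 2*exp(2*I*pi/7)|^2]
  = (1/7)[(64) + (14 + 10*exp(-4*I*pi/7) + 6*exp(-2*I*pi/7) + 9*exp(-6*I*pi/7) + 9*exp(6*I*pi/7) + 6*exp(2*I*pi/7) + 10*exp(4*I*pi/7)) + (14 + 9*exp(-2*I*pi/7) + 6*exp(-4*I*pi/7) + 10*exp(-6*I*pi/7) + 10*exp(6*I*pi/7) + 6*exp(4*I*pi/7) + 9*exp(2*I*pi/7)) + (14 + 9*exp(-4*I*pi/7) + 10*exp(-2*I*pi/7) + 6*exp(-6*I*pi/7) + 6*exp(6*I*pi/7) + 10*exp(2*I*pi/7) + 9*exp(4*I*pi/7)) + (14 + 9*exp(-4*I*pi/7) + 10*exp(-2*I*pi/7) + 6*exp(-6*I*pi/7) + 6*exp(6*I*pi/7) + 10*exp(2*I*pi/7) + 9*exp(4*I*pi/7)) + (14 + 9*exp(-2*I*pi/7) + 6*exp(-4*I*pi/7) + 10*exp(-6*I*pi/7) + 10*exp(6*I*pi/7) + 6*exp(4*I*pi/7) + 9*exp(2*I*pi/7)) + (14 + 10*exp(-4*I*pi/7) + 6*exp(-2*I*pi/7) + 9*exp(-6*I*pi/7) + 9*exp(6*I*pi/7) + 6*exp(2*I*pi/7) + 10*exp(4*I*pi/7))] = 98/7 = 14.
(Exp terms are combined using exp(i*s)*conj(exp(i*t)) = exp(i*(s-t)), and sums of them are collapsed using the identity that for every m > 1 the m distinct m-th roots of unity sum to 0, e.g. 1 + exp(2*I*pi/3) + exp(-2*I*pi/3) = 0.)
A character is irreducible iff <chi, chi> = 1, so this representation is reducible.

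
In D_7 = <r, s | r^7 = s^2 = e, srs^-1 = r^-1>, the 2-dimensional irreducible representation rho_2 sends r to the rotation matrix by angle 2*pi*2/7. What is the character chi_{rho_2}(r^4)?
chi_{rho_2}(r^4) = 2*cos(2*pi*2*4/7) = 2*cos(16*pi/7)

Why: rho_2(r^4) is rotation by angle 2*pi*2*4/7, whose trace is 2*cos(2*pi*2*4/7) = 2*cos(16*pi/7).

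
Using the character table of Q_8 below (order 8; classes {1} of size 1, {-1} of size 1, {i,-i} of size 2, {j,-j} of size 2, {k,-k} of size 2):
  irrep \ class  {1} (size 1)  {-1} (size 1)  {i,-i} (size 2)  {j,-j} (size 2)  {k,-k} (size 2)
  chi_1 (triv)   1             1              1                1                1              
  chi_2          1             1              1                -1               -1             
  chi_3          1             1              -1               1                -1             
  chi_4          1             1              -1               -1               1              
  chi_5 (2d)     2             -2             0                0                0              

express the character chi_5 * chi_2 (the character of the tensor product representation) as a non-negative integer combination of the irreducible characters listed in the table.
chi_5 tensor chi_2 = chi_5 (all other irreducibles have multiplicity 0).

Solution. The character of a tensor product is the pointwise product (chi_5 * chi_2)(C) = chi_5(C) * chi_2(C):
  {1}: (2)*(1), {-1}: (-2)*(1), {i,-i}: (0)*(1), {j,-j}: (0)*(-1), {k,-k}: (0)*(-1)
so (chi_5 * chi_2) takes values
  {1} -> 2, {-1} -> -2, {i,-i} -> 0, {j,-j} -> 0, {k,-k} -> 0.
Now take the inner product of this character with each irreducible chi from the table, <chi_5*chi_2, chi> = (1/8) sum_C |C| (chi_5*chi_2)(C) conj(chi(C)):
  <chi_5*chi_2, chi_1> = (1/8)[1*(2)*conj(1) + 1*(-2)*conj(1) + 2*(0)*conj(1) + 2*(0)*conj(1) + 2*(0)*conj(1)]
      = (1/8)[(2) + (-2) + (0) + (0) + (0)] = 0/8 = 0
  <chi_5*chi_2, chi_2> = (1/8)[1*(2)*conj(1) + 1*(-2)*conj(1) + 2*(0)*conj(1) + 2*(0)*conj(-1) + 2*(0)*conj(-1)]
      = (1/8)[(2) + (-2) + (0) + (0) + (0)] = 0/8 = 0
  <chi_5*chi_2, chi_3> = (1/8)[1*(2)*conj(1) + 1*(-2)*conj(1) + 2*(0)*conj(-1) + 2*(0)*conj(1) + 2*(0)*conj(-1)]
      = (1/8)[(2) + (-2) + (0) + (0) + (0)] = 0/8 = 0
  <chi_5*chi_2, chi_4> = (1/8)[1*(2)*conj(1) + 1*(-2)*conj(1) + 2*(0)*conj(-1) + 2*(0)*conj(-1) + 2*(0)*conj(1)]
      = (1/8)[(2) + (-2) + (0) + (0) + (0)] = 0/8 = 0
  <chi_5*chi_2, chi_5> = (1/8)[1*(2)*conj(2) + 1*(-2)*conj(-2) + 2*(0)*conj(0) + 2*(0)*conj(0) + 2*(0)*conj(0)]
      = (1/8)[(4) + (4) + (0) + (0) + (0)] = 8/8 = 1
Hence the multiplicities are chi_5: 1. Dimension check: dim(chi_5)*dim(chi_2) = 2*1 = 2 and sum (mult * dim) = 1*2 = 2.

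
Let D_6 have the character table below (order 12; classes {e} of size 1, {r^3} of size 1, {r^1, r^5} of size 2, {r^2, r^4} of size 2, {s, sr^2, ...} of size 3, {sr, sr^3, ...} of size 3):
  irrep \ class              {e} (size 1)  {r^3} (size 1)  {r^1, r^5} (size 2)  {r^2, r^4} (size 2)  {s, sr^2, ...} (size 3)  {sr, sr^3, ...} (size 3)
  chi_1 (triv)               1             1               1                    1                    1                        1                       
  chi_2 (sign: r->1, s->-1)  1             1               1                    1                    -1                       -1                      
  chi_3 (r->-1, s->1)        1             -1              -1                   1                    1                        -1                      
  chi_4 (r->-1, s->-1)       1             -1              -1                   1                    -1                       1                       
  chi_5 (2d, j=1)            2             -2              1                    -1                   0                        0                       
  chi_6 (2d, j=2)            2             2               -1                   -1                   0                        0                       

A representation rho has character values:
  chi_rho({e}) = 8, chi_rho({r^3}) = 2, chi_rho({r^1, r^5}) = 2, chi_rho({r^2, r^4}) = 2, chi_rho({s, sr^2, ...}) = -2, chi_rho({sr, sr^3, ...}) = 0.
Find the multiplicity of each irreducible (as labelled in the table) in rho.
Multiplicities: chi_1: 1, chi_2: 2, chi_3: 0, chi_4: 1, chi_5: 1, chi_6: 1.

Reasoning: Use <chi_rho, chi> = (1/|G|) sum_C |C| * chi_rho(C) * conj(chi(C)) with |G| = 12 for each irreducible chi in the table:
  <chi_rho, chi_1> = (1/12)[1*(8)*conj(1) + 1*(2)*conj(1) + 2*(2)*conj(1) + 2*(2)*conj(1) + 3*(-2)*conj(1) + 3*(0)*conj(1)]
      = (1/12)[(8) + (2) + (4) + (4) + (-6) + (0)] = 12/12 = 1
  <chi_rho, chi_2> = (1/12)[1*(8)*conj(1) + 1*(2)*conj(1) + 2*(2)*conj(1) + 2*(2)*conj(1) + 3*(-2)*conj(-1) + 3*(0)*conj(-1)]
      = (1/12)[(8) + (2) + (4) + (4) + (6) + (0)] = 24/12 = 2
  <chi_rho, chi_3> = (1/12)[1*(8)*conj(1) + 1*(2)*conj(-1) + 2*(2)*conj(-1) + 2*(2)*conj(1) + 3*(-2)*conj(1) + 3*(0)*conj(-1)]
      = (1/12)[(8) + (-2) + (-4) + (4) + (-6) + (0)] = 0/12 = 0
  <chi_rho, chi_4> = (1/12)[1*(8)*conj(1) + 1*(2)*conj(-1) + 2*(2)*conj(-1) + 2*(2)*conj(1) + 3*(-2)*conj(-1) + 3*(0)*conj(1)]
      = (1/12)[(8) + (-2) + (-4) + (4) + (6) + (0)] = 12/12 = 1
  <chi_rho, chi_5> = (1/12)[1*(8)*conj(2) + 1*(2)*conj(-2) + 2*(2)*conj(1) + 2*(2)*conj(-1) + 3*(-2)*conj(0) + 3*(0)*conj(0)]
      = (1/12)[(16) + (-4) + (4) + (-4) + (0) + (0)] = 12/12 = 1
  <chi_rho, chi_6> = (1/12)[1*(8)*conj(2) + 1*(2)*conj(2) + 2*(2)*conj(-1) + 2*(2)*conj(-1) + 3*(-2)*conj(0) + 3*(0)*conj(0)]
      = (1/12)[(16) + (4) + (-4) + (-4) + (0) + (0)] = 12/12 = 1
Dimension check: dim(rho) = sum (mult * dim) = 1*1 + 2*1 + 0*1 + 1*1 + 1*2 + 1*2 = 8 = chi_rho(e) = 8.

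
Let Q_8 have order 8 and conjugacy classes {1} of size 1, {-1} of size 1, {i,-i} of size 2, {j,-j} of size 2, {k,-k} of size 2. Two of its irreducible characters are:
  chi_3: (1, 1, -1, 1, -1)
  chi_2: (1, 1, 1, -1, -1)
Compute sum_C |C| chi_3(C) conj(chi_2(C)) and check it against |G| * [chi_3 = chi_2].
Sum = 0; so <chi_3, chi_2> = 0 (distinct irreducibles are orthogonal).

Argument: Compute term by term over conjugacy classes (|C| * chi_3(C) * conj(chi_2(C))):
  1*(1)*conj(1) + 1*(1)*conj(1) + 2*(-1)*conj(1) + 2*(1)*conj(-1) + 2*(-1)*conj(-1)
  = (1) + (1) + (-2) + (-2) + (2)
  = 0.
Dividing by |G| = 8 gives 0/8 = 0, matching the row-orthogonality relation <chi_3, chi_2> = [chi_3 = chi_2].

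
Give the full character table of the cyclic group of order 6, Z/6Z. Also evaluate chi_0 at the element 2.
Character table of Z/6Z (irreps indexed chi_0,...,chi_5 with chi_k(m) = zeta_6^(k*m), zeta_6 = exp(2*pi*i/6)):
  irrep \ class  {0} (size 1)  {1} (size 1)    {2} (size 1)    {3} (size 1)  {4} (size 1)    {5} (size 1)  
  chi_0          1             1               1               1             1               1             
  chi_1          1             exp(I*pi/3)     exp(2*I*pi/3)   -1            exp(-2*I*pi/3)  exp(-I*pi/3)  
  chi_2          1             exp(2*I*pi/3)   exp(-2*I*pi/3)  1             exp(2*I*pi/3)   exp(-2*I*pi/3)
  chi_3          1             -1              1               -1            1               -1            
  chi_4          1             exp(-2*I*pi/3)  exp(2*I*pi/3)   1             exp(-2*I*pi/3)  exp(2*I*pi/3) 
  chi_5          1             exp(-I*pi/3)    exp(-2*I*pi/3)  -1            exp(2*I*pi/3)   exp(I*pi/3)   

Spot check: chi_0(2) = zeta_6^(0*2) = zeta_6^0 = 1.

Why: Z/6Z is abelian, so all 6 irreducible complex representations are 1-dimensional. They are given by chi_k(m) = zeta_6^(k*m) for k = 0,...,5. Row orthogonality: sum_m chi_k(m) conj(chi_l(m)) = 6 * [k = l].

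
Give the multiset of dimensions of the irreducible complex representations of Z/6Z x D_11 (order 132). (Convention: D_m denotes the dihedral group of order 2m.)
Dimensions: 1, 1, 1, 1, 1, 1, 1, 1, 1, 1, 1, 1, 2, 2, 2, 2, 2, 2, 2, 2, 2, 2, 2, 2, 2, 2, 2, 2, 2, 2, 2, 2, 2, 2, 2, 2, 2, 2, 2, 2, 2, 2

Reasoning: There are 42 irreducibles (= number of conjugacy classes). Their dimensions d_i satisfy sum d_i^2 = |G| = 132: 1 + 1 + 1 + 1 + 1 + 1 + 1 + 1 + 1 + 1 + 1 + 1 + 4 + 4 + 4 + 4 + 4 + 4 + 4 + 4 + 4 + 4 + 4 + 4 + 4 + 4 + 4 + 4 + 4 + 4 + 4 + 4 + 4 + 4 + 4 + 4 + 4 + 4 + 4 + 4 + 4 + 4 = 132. (For the product with Z/6Z: each of the 6 1-dim characters of Z/6Z tensors with each irrep of D_11, giving 6 copies of each D_11-dimension.)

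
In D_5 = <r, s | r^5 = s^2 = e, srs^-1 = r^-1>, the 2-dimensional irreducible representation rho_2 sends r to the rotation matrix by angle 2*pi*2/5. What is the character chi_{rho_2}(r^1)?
chi_{rho_2}(r^1) = 2*cos(2*pi*2*1/5) = -sqrt(5)/2 - 1/2

Argument: rho_2(r^1) is rotation by angle 2*pi*2*1/5, whose trace is 2*cos(2*pi*2*1/5) = -sqrt(5)/2 - 1/2.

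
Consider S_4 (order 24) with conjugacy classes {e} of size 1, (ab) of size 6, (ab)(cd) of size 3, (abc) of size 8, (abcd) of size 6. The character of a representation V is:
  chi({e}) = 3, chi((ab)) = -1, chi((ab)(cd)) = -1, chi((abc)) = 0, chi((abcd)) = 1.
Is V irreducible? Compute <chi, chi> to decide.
Irreducible: <chi, chi> = 1.

Explanation: <chi, chi> = (1/|G|) sum_C |C| * |chi(C)|^2 = (1/24)[1*|3|^2 + 6*|-1|^2 + 3*|-1|^2 + 8*|0|^2 + 6*|1|^2]
  = (1/24)[(9) + (6) + (3) + (0) + (6)] = 24/24 = 1.
A character is irreducible iff <chi, chi> = 1, so this representation is irreducible.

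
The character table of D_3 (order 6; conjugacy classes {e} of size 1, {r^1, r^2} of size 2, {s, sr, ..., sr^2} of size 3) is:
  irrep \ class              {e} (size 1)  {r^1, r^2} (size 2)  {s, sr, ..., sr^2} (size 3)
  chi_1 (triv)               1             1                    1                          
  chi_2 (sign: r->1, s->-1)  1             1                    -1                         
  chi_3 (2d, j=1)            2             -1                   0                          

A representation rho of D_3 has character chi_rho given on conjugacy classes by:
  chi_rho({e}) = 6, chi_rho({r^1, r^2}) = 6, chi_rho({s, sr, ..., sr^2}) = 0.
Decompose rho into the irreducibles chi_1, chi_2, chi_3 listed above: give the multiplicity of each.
Multiplicities: chi_1: 3, chi_2: 3, chi_3: 0.

Why: Use <chi_rho, chi> = (1/|G|) sum_C |C| * chi_rho(C) * conj(chi(C)) with |G| = 6 for each irreducible chi in the table:
  <chi_rho, chi_1> = (1/6)[1*(6)*conj(1) + 2*(6)*conj(1) + 3*(0)*conj(1)]
      = (1/6)[(6) + (12) + (0)] = 18/6 = 3
  <chi_rho, chi_2> = (1/6)[1*(6)*conj(1) + 2*(6)*conj(1) + 3*(0)*conj(-1)]
      = (1/6)[(6) + (12) + (0)] = 18/6 = 3
  <chi_rho, chi_3> = (1/6)[1*(6)*conj(2) + 2*(6)*conj(-1) + 3*(0)*conj(0)]
      = (1/6)[(12) + (-12) + (0)] = 0/6 = 0
Dimension check: dim(rho) = sum (mult * dim) = 3*1 + 3*1 + 0*2 = 6 = chi_rho(e) = 6.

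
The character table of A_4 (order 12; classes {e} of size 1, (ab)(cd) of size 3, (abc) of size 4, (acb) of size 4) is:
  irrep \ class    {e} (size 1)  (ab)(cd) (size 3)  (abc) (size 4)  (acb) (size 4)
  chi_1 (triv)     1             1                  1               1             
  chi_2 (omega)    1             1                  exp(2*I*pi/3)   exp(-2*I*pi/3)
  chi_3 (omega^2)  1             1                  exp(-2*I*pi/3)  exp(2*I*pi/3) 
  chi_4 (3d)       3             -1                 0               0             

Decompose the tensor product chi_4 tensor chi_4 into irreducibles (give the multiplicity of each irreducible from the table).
chi_4 tensor chi_4 = chi_1 + chi_2 + chi_3 + 2*chi_4 (all other irreducibles have multiplicity 0).

The character of a tensor product is the pointwise product (chi_4 * chi_4)(C) = chi_4(C) * chi_4(C):
  {e}: (3)*(3), (ab)(cd): (-1)*(-1), (abc): (0)*(0), (acb): (0)*(0)
so (chi_4 * chi_4) takes values
  {e} -> 9, (ab)(cd) -> 1, (abc) -> 0, (acb) -> 0.
Now take the inner product of this character with each irreducible chi from the table, <chi_4*chi_4, chi> = (1/12) sum_C |C| (chi_4*chi_4)(C) conj(chi(C)):
  <chi_4*chi_4, chi_1> = (1/12)[1*(9)*conj(1) + 3*(1)*conj(1) + 4*(0)*conj(1) + 4*(0)*conj(1)]
      = (1/12)[(9) + (3) + (0) + (0)] = 12/12 = 1
  <chi_4*chi_4, chi_2> = (1/12)[1*(9)*conj(1) + 3*(1)*conj(1) + 4*(0)*conj(exp(2*I*pi/3)) + 4*(0)*conj(exp(-2*I*pi/3))]
      = (1/12)[(9) + (3) + (0) + (0)] = 12/12 = 1
  <chi_4*chi_4, chi_3> = (1/12)[1*(9)*conj(1) + 3*(1)*conj(1) + 4*(0)*conj(exp(-2*I*pi/3)) + 4*(0)*conj(exp(2*I*pi/3))]
      = (1/12)[(9) + (3) + (0) + (0)] = 12/12 = 1
  <chi_4*chi_4, chi_4> = (1/12)[1*(9)*conj(3) + 3*(1)*conj(-1) + 4*(0)*conj(0) + 4*(0)*conj(0)]
      = (1/12)[(27) + (-3) + (0) + (0)] = 24/12 = 2
(Exp terms are combined using exp(i*s)*conj(exp(i*t)) = exp(i*(s-t)), and sums of them are collapsed using the identity that for every m > 1 the m distinct m-th roots of unity sum to 0, e.g. 1 + exp(2*I*pi/3) + exp(-2*I*pi/3) = 0.)
Hence the multiplicities are chi_1: 1, chi_2: 1, chi_3: 1, chi_4: 2. Dimension check: dim(chi_4)*dim(chi_4) = 3*3 = 9 and sum (mult * dim) = 1*1 + 1*1 + 1*1 + 2*3 = 9.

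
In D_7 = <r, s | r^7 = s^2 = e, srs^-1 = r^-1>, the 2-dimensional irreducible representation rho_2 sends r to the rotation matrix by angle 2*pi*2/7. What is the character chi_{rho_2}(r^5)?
chi_{rho_2}(r^5) = 2*cos(2*pi*2*5/7) = -2*cos(pi/7)

rho_2(r^5) is rotation by angle 2*pi*2*5/7, whose trace is 2*cos(2*pi*2*5/7) = -2*cos(pi/7).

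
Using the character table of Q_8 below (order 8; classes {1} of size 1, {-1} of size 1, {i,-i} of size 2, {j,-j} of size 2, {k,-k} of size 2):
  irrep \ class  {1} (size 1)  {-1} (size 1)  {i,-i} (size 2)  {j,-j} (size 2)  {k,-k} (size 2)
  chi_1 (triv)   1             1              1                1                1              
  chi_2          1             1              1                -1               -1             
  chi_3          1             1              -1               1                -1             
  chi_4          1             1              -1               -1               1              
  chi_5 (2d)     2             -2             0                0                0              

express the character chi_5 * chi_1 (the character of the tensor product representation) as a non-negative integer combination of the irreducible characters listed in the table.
chi_5 tensor chi_1 = chi_5 (all other irreducibles have multiplicity 0).

Working: The character of a tensor product is the pointwise product (chi_5 * chi_1)(C) = chi_5(C) * chi_1(C):
  {1}: (2)*(1), {-1}: (-2)*(1), {i,-i}: (0)*(1), {j,-j}: (0)*(1), {k,-k}: (0)*(1)
so (chi_5 * chi_1) takes values
  {1} -> 2, {-1} -> -2, {i,-i} -> 0, {j,-j} -> 0, {k,-k} -> 0.
Now take the inner product of this character with each irreducible chi from the table, <chi_5*chi_1, chi> = (1/8) sum_C |C| (chi_5*chi_1)(C) conj(chi(C)):
  <chi_5*chi_1, chi_1> = (1/8)[1*(2)*conj(1) + 1*(-2)*conj(1) + 2*(0)*conj(1) + 2*(0)*conj(1) + 2*(0)*conj(1)]
      = (1/8)[(2) + (-2) + (0) + (0) + (0)] = 0/8 = 0
  <chi_5*chi_1, chi_2> = (1/8)[1*(2)*conj(1) + 1*(-2)*conj(1) + 2*(0)*conj(1) + 2*(0)*conj(-1) + 2*(0)*conj(-1)]
      = (1/8)[(2) + (-2) + (0) + (0) + (0)] = 0/8 = 0
  <chi_5*chi_1, chi_3> = (1/8)[1*(2)*conj(1) + 1*(-2)*conj(1) + 2*(0)*conj(-1) + 2*(0)*conj(1) + 2*(0)*conj(-1)]
      = (1/8)[(2) + (-2) + (0) + (0) + (0)] = 0/8 = 0
  <chi_5*chi_1, chi_4> = (1/8)[1*(2)*conj(1) + 1*(-2)*conj(1) + 2*(0)*conj(-1) + 2*(0)*conj(-1) + 2*(0)*conj(1)]
      = (1/8)[(2) + (-2) + (0) + (0) + (0)] = 0/8 = 0
  <chi_5*chi_1, chi_5> = (1/8)[1*(2)*conj(2) + 1*(-2)*conj(-2) + 2*(0)*conj(0) + 2*(0)*conj(0) + 2*(0)*conj(0)]
      = (1/8)[(4) + (4) + (0) + (0) + (0)] = 8/8 = 1
Hence the multiplicities are chi_5: 1. Dimension check: dim(chi_5)*dim(chi_1) = 2*1 = 2 and sum (mult * dim) = 1*2 = 2.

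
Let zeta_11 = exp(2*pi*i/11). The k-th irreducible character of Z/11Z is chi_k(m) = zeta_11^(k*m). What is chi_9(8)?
chi_9(8) = zeta_11^72 = exp(-10*I*pi/11)

Reasoning: chi_9(8) = zeta_11^(9*8) = zeta_11^72. Since zeta_11^11 = 1, this equals zeta_11^6 = exp(2*pi*i*6/11) = exp(-10*I*pi/11).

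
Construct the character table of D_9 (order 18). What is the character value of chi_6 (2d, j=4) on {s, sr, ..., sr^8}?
Conjugacy classes: {e} of size 1, {r^1, r^8} of size 2, {r^2, r^7} of size 2, {r^3, r^6} of size 2, {r^4, r^5} of size 2, {s, sr, ..., sr^8} of size 9.
Character table:
  irrep \ class              {e} (size 1)  {r^1, r^8} (size 2)  {r^2, r^7} (size 2)  {r^3, r^6} (size 2)  {r^4, r^5} (size 2)  {s, sr, ..., sr^8} (size 9)
  chi_1 (triv)               1             1                    1                    1                    1                    1                          
  chi_2 (sign: r->1, s->-1)  1             1                    1                    1                    1                    -1                         
  chi_3 (2d, j=1)            2             2*cos(2*pi/9)        2*cos(4*pi/9)        -1                   -2*cos(pi/9)         0                          
  chi_4 (2d, j=2)            2             2*cos(4*pi/9)        -2*cos(pi/9)         -1                   2*cos(2*pi/9)        0                          
  chi_5 (2d, j=3)            2             -1                   -1                   2                    -1                   0                          
  chi_6 (2d, j=4)            2             -2*cos(pi/9)         2*cos(2*pi/9)        -1                   2*cos(4*pi/9)        0                          

Spot check: chi_6 (2d, j=4) on {s, sr, ..., sr^8} = 0.

Argument: D_9 has order 2*9 = 18 with 6 conjugacy classes, hence 6 irreducibles. Sum of squared dims 1 + 1 + 4 + 4 + 4 + 4 = 18 = |G|. Linear characters come from the abelianisation; the 2-dimensional irreps have character r^k -> 2*cos(2*pi*j*k/9), reflections -> 0.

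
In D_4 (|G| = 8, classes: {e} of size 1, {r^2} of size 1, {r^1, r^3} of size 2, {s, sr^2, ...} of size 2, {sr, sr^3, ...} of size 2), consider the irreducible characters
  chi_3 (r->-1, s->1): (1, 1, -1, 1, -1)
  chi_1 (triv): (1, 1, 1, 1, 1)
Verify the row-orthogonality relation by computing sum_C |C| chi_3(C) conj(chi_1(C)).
Sum = 0; so <chi_3, chi_1> = 0 (distinct irreducibles are orthogonal).

Compute term by term over conjugacy classes (|C| * chi_3(C) * conj(chi_1(C))):
  1*(1)*conj(1) + 1*(1)*conj(1) + 2*(-1)*conj(1) + 2*(1)*conj(1) + 2*(-1)*conj(1)
  = (1) + (1) + (-2) + (2) + (-2)
  = 0.
Dividing by |G| = 8 gives 0/8 = 0, matching the row-orthogonality relation <chi_3, chi_1> = [chi_3 = chi_1].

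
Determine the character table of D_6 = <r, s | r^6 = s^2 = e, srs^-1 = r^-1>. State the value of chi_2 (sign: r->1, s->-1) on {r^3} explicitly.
Conjugacy classes: {e} of size 1, {r^3} of size 1, {r^1, r^5} of size 2, {r^2, r^4} of size 2, {s, sr^2, ...} of size 3, {sr, sr^3, ...} of size 3.
Character table:
  irrep \ class              {e} (size 1)  {r^3} (size 1)  {r^1, r^5} (size 2)  {r^2, r^4} (size 2)  {s, sr^2, ...} (size 3)  {sr, sr^3, ...} (size 3)
  chi_1 (triv)               1             1               1                    1                    1                        1                       
  chi_2 (sign: r->1, s->-1)  1             1               1                    1                    -1                       -1                      
  chi_3 (r->-1, s->1)        1             -1              -1                   1                    1                        -1                      
  chi_4 (r->-1, s->-1)       1             -1              -1                   1                    -1                       1                       
  chi_5 (2d, j=1)            2             -2              1                    -1                   0                        0                       
  chi_6 (2d, j=2)            2             2               -1                   -1                   0                        0                       

Spot check: chi_2 (sign: r->1, s->-1) on {r^3} = 1.

Details: D_6 has order 2*6 = 12 with 6 conjugacy classes, hence 6 irreducibles. Sum of squared dims 1 + 1 + 1 + 1 + 4 + 4 = 12 = |G|. Linear characters come from the abelianisation; the 2-dimensional irreps have character r^k -> 2*cos(2*pi*j*k/6), reflections -> 0.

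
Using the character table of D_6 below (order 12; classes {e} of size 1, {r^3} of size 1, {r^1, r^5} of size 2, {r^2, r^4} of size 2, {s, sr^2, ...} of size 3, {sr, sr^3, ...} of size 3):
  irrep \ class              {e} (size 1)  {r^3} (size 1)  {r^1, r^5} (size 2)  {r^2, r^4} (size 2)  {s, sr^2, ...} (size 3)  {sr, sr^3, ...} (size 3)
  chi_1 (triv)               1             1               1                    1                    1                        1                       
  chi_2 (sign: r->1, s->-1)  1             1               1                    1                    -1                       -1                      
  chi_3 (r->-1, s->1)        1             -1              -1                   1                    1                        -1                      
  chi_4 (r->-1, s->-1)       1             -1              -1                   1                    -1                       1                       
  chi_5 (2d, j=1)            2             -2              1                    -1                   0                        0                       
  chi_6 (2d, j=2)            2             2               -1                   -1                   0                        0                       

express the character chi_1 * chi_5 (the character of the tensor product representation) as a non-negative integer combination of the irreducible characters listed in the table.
chi_1 tensor chi_5 = chi_5 (all other irreducibles have multiplicity 0).

Proof sketch: The character of a tensor product is the pointwise product (chi_1 * chi_5)(C) = chi_1(C) * chi_5(C):
  {e}: (1)*(2), {r^3}: (1)*(-2), {r^1, r^5}: (1)*(1), {r^2, r^4}: (1)*(-1), {s, sr^2, ...}: (1)*(0), {sr, sr^3, ...}: (1)*(0)
so (chi_1 * chi_5) takes values
  {e} -> 2, {r^3} -> -2, {r^1, r^5} -> 1, {r^2, r^4} -> -1, {s, sr^2, ...} -> 0, {sr, sr^3, ...} -> 0.
Now take the inner product of this character with each irreducible chi from the table, <chi_1*chi_5, chi> = (1/12) sum_C |C| (chi_1*chi_5)(C) conj(chi(C)):
  <chi_1*chi_5, chi_1> = (1/12)[1*(2)*conj(1) + 1*(-2)*conj(1) + 2*(1)*conj(1) + 2*(-1)*conj(1) + 3*(0)*conj(1) + 3*(0)*conj(1)]
      = (1/12)[(2) + (-2) + (2) + (-2) + (0) + (0)] = 0/12 = 0
  <chi_1*chi_5, chi_2> = (1/12)[1*(2)*conj(1) + 1*(-2)*conj(1) + 2*(1)*conj(1) + 2*(-1)*conj(1) + 3*(0)*conj(-1) + 3*(0)*conj(-1)]
      = (1/12)[(2) + (-2) + (2) + (-2) + (0) + (0)] = 0/12 = 0
  <chi_1*chi_5, chi_3> = (1/12)[1*(2)*conj(1) + 1*(-2)*conj(-1) + 2*(1)*conj(-1) + 2*(-1)*conj(1) + 3*(0)*conj(1) + 3*(0)*conj(-1)]
      = (1/12)[(2) + (2) + (-2) + (-2) + (0) + (0)] = 0/12 = 0
  <chi_1*chi_5, chi_4> = (1/12)[1*(2)*conj(1) + 1*(-2)*conj(-1) + 2*(1)*conj(-1) + 2*(-1)*conj(1) + 3*(0)*conj(-1) + 3*(0)*conj(1)]
      = (1/12)[(2) + (2) + (-2) + (-2) + (0) + (0)] = 0/12 = 0
  <chi_1*chi_5, chi_5> = (1/12)[1*(2)*conj(2) + 1*(-2)*conj(-2) + 2*(1)*conj(1) + 2*(-1)*conj(-1) + 3*(0)*conj(0) + 3*(0)*conj(0)]
      = (1/12)[(4) + (4) + (2) + (2) + (0) + (0)] = 12/12 = 1
  <chi_1*chi_5, chi_6> = (1/12)[1*(2)*conj(2) + 1*(-2)*conj(2) + 2*(1)*conj(-1) + 2*(-1)*conj(-1) + 3*(0)*conj(0) + 3*(0)*conj(0)]
      = (1/12)[(4) + (-4) + (-2) + (2) + (0) + (0)] = 0/12 = 0
Hence the multiplicities are chi_5: 1. Dimension check: dim(chi_1)*dim(chi_5) = 1*2 = 2 and sum (mult * dim) = 1*2 = 2.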